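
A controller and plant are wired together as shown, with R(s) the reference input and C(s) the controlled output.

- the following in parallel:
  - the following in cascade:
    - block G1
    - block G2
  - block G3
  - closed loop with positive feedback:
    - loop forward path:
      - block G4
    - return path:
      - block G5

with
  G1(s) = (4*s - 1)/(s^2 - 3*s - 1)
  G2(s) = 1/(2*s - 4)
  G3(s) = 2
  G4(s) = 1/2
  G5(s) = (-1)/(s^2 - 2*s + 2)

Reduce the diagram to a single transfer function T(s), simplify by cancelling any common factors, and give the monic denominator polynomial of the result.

Step 1. cascade G1, G2: (4*s - 1)/(2*s^3 - 10*s^2 + 10*s + 4)
Step 2. feedback reduction of G4, G5: (s^2 - 2*s + 2)/(2*s^2 - 4*s + 5)
Step 3. add (G1*G2), G3, [G4/(1-G4*G5)] (parallel): (10*s^5 - 70*s^4 + 182*s^3 - 218*s^2 + 104*s + 43)/(4*s^5 - 28*s^4 + 70*s^3 - 82*s^2 + 34*s + 20)
T(s) is the step-3 result (common factors already cancelled). Leading coefficient of the denominator: 4. Divide through by 4 for the monic polynomial.

Final answer: s^5 - 7*s^4 + 35*s^3/2 - 41*s^2/2 + 17*s/2 + 5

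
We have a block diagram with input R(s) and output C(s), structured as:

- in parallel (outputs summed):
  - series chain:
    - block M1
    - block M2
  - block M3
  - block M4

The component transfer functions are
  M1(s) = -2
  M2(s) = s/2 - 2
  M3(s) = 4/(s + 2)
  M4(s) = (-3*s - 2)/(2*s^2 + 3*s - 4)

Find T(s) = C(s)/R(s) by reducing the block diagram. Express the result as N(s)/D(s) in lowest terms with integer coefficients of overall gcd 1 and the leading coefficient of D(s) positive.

Answer: (-2*s^4 + s^3 + 31*s^2 + 20*s - 52)/(2*s^3 + 7*s^2 + 2*s - 8)

Working:
1. combine M1, M2 in series -> 4 - s
2. reduce the parallel group (M1*M2), M3, M4, which is the overall transfer function T(s) = C(s)/R(s) in lowest terms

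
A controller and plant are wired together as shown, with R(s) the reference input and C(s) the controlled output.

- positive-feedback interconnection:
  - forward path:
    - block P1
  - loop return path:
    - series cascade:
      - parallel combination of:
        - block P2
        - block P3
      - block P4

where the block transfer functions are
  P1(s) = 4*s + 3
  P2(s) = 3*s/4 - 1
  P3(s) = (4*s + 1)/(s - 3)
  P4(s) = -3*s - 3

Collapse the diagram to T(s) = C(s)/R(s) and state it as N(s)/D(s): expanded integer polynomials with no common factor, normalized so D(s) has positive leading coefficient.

First reduce the diagram to T(s).

Step 1 - add P2, P3 (parallel) gives (3*s^2 + 3*s + 16)/(4*s - 12)
Step 2 - series reduction of (P2+P3), P4 gives (-9*s^3 - 18*s^2 - 57*s - 48)/(4*s - 12)
Step 3 - apply the feedback formula to P1, ((P2+P3)*P4), which is the overall transfer function T(s) = C(s)/R(s) in lowest terms

Answer: (16*s^2 - 36*s - 36)/(36*s^4 + 99*s^3 + 282*s^2 + 367*s + 132)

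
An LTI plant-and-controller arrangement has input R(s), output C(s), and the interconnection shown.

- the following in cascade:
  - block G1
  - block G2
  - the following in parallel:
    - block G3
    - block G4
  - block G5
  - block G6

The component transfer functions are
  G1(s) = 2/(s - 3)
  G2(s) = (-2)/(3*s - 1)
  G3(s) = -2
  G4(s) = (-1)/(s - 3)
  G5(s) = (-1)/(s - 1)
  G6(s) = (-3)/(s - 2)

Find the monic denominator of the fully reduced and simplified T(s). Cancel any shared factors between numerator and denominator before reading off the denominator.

Step 1: reduce the parallel group G3, G4, giving (5 - 2*s)/(s - 3)
Step 2: multiply G1, G2, (G3+G4), G5, G6 (series), giving (24*s - 60)/(3*s^5 - 28*s^4 + 96*s^3 - 146*s^2 + 93*s - 18)
That last expression is T(s), already simplified. Scaling its denominator by 1/3 (the reciprocal of the leading coefficient) yields the monic denominator.

Answer: s^5 - 28*s^4/3 + 32*s^3 - 146*s^2/3 + 31*s - 6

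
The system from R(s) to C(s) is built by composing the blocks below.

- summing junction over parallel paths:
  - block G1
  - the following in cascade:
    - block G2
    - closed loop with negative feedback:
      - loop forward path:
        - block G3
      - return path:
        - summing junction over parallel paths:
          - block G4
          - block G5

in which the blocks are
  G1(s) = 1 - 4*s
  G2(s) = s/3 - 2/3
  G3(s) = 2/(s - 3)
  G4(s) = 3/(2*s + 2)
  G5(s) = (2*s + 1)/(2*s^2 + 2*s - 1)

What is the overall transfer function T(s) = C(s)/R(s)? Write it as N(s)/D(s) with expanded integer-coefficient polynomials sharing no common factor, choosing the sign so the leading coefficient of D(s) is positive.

(1) reduce the parallel group G4, G5 -> (10*s^2 + 12*s - 1)/(4*s^3 + 8*s^2 + 2*s - 2)
(2) collapse the loop (G3 forward, (G4+G5) return) -> (4*s^3 + 8*s^2 + 2*s - 2)/(2*s^4 - 2*s^3 - s^2 + 8*s + 2)
(3) cascade G2, [G3/(1+G3*(G4+G5))] -> (4*s^4 - 14*s^2 - 6*s + 4)/(6*s^4 - 6*s^3 - 3*s^2 + 24*s + 6)
(4) add G1, (G2*[G3/(1+G3*(G4+G5))]) (parallel); the result is T(s) itself (integer coefficients, no common factor, positive leading denominator coefficient)

Therefore the answer is (-24*s^5 + 34*s^4 + 6*s^3 - 113*s^2 - 6*s + 10)/(6*s^4 - 6*s^3 - 3*s^2 + 24*s + 6).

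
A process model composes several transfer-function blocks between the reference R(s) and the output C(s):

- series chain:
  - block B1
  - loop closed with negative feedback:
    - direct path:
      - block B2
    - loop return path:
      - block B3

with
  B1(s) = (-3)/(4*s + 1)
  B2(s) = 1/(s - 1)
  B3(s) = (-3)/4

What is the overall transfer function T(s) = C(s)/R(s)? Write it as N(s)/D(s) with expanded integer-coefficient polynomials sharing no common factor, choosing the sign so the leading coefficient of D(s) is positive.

The answer is (-12)/(16*s^2 - 24*s - 7).

Reasoning:
Step 1: feedback reduction of B2, B3; result 4/(4*s - 7)
Step 2: cascade B1, [B2/(1+B2*B3)], giving the overall T(s)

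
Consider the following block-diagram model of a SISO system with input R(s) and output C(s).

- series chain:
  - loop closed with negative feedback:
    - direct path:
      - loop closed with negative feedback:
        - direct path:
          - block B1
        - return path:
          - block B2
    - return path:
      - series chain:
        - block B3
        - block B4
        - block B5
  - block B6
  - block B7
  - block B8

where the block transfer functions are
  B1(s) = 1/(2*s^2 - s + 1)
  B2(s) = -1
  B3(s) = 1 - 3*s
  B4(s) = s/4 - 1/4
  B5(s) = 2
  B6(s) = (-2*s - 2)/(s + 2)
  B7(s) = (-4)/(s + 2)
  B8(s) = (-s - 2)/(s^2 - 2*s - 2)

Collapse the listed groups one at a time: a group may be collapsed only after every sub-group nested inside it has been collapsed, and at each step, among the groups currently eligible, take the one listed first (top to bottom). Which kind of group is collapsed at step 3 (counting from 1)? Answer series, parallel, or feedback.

The answer is feedback.

Reasoning:
Step 1 - collapse the loop (B1 forward, B2 return)
Step 2 - cascade B3, B4, B5
Step 3 - feedback reduction of [B1/(1+B1*B2)], (B3*B4*B5)
Step 4 - reduce the series chain [[B1/(1+B1*B2)]/(1+[B1/(1+B1*B2)]*(B3*B4*B5))], B6, B7, B8
Step 3 collapses a feedback group.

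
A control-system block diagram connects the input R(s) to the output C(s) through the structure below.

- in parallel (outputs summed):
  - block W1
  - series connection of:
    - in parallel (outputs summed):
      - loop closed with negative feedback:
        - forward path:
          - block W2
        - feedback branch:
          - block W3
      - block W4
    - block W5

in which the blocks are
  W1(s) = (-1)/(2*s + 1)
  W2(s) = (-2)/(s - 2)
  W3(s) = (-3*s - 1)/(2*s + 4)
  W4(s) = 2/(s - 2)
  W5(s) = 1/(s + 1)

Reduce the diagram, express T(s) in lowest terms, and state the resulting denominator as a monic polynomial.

Reducing step by step:

Step 1: close the feedback loop around W2, W3, giving (-2*s - 4)/(s^2 + 3*s - 3)
Step 2: sum the parallel branches [W2/(1+W2*W3)], W4, giving (6*s + 2)/(s^3 + s^2 - 9*s + 6)
Step 3: multiply ([W2/(1+W2*W3)]+W4), W5 (series), giving (6*s + 2)/(s^4 + 2*s^3 - 8*s^2 - 3*s + 6)
Step 4: combine W1, (([W2/(1+W2*W3)]+W4)*W5) in parallel, giving (-s^4 - 2*s^3 + 20*s^2 + 13*s - 4)/(2*s^5 + 5*s^4 - 14*s^3 - 14*s^2 + 9*s + 6)
That last expression is T(s), already simplified. Scaling its denominator by 1/2 (the reciprocal of the leading coefficient) yields the monic denominator.

Answer: s^5 + 5*s^4/2 - 7*s^3 - 7*s^2 + 9*s/2 + 3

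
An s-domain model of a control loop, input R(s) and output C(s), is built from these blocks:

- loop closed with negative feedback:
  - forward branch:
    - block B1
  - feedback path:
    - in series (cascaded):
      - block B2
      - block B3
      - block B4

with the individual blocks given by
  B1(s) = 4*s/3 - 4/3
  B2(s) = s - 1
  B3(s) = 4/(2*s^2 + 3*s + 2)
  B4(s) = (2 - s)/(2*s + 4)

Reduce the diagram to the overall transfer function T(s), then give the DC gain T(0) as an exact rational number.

The answer is -4/7.

Reasoning:
[1] reduce the series chain B2, B3, B4: (-2*s^2 + 6*s - 4)/(2*s^3 + 7*s^2 + 8*s + 4)
[2] feedback reduction of B1, (B2*B3*B4): (-8*s^4 - 20*s^3 - 4*s^2 + 16*s + 16)/(2*s^3 - 53*s^2 + 16*s - 28)
That last expression is T(s); at s = 0 only the constant terms survive, so T(0) = 16/(-28) = -4/7.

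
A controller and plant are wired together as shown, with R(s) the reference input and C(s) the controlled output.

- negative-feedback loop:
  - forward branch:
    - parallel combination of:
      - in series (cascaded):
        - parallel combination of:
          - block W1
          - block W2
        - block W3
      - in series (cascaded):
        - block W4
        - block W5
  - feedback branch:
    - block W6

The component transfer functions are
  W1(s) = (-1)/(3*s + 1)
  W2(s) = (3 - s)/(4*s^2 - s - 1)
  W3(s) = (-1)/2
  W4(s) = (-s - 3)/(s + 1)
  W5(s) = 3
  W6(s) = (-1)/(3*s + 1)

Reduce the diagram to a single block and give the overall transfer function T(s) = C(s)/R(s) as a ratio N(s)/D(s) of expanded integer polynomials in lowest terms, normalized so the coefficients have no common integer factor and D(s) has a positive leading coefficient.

Answer: (-216*s^5 - 717*s^4 - 203*s^3 + 199*s^2 + 107*s + 14)/(72*s^5 + 174*s^4 + 223*s^3 - 40*s^2 - 81*s - 16)

Working:
[1] parallel reduction of W1, W2; result (-7*s^2 + 9*s + 4)/(12*s^3 + s^2 - 4*s - 1)
[2] reduce the series chain (W1+W2), W3; result (7*s^2 - 9*s - 4)/(24*s^3 + 2*s^2 - 8*s - 2)
[3] series reduction of W4, W5; result (-3*s - 9)/(s + 1)
[4] reduce the parallel group ((W1+W2)*W3), (W4*W5); result (-72*s^4 - 215*s^3 + 4*s^2 + 65*s + 14)/(24*s^4 + 26*s^3 - 6*s^2 - 10*s - 2)
[5] feedback reduction of (((W1+W2)*W3)+(W4*W5)), W6: this yields T(s), and no further normalization is needed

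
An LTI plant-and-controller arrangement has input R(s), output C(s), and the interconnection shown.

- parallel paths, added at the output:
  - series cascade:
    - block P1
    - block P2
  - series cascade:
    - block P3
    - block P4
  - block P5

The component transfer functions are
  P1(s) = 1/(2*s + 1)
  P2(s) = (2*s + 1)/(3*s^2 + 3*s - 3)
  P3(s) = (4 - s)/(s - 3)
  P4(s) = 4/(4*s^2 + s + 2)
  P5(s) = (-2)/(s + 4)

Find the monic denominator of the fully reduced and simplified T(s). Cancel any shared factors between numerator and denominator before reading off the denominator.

The answer is s^6 + 9*s^5/4 - 11*s^4 - 15*s^3 + 11*s^2/4 - 7*s/2 + 6.

Reasoning:
[1] combine P1, P2 in series = 1/(3*s^2 + 3*s - 3)
[2] reduce the series chain P3, P4 = (16 - 4*s)/(4*s^3 - 11*s^2 - s - 6)
[3] sum the parallel branches (P1*P2), (P3*P4), P5 = (-24*s^5 + 34*s^4 + 89*s^3 + 135*s^2 + 212*s - 252)/(12*s^6 + 27*s^5 - 132*s^4 - 180*s^3 + 33*s^2 - 42*s + 72)
The result of step 3 is T(s) in lowest terms. Its denominator has leading coefficient 12; dividing the denominator through by 12 makes it monic.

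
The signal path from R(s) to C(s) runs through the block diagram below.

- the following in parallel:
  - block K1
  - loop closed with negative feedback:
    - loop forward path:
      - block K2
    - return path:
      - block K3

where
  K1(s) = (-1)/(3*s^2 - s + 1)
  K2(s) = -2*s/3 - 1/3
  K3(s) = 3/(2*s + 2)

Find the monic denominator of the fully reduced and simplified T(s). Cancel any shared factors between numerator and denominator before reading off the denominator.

Step 1 - apply the feedback formula to K2, K3: -4*s^2/3 - 2*s - 2/3
Step 2 - reduce the parallel group K1, [K2/(1+K2*K3)]: (-12*s^4 - 14*s^3 - 4*s^2 - 4*s - 5)/(9*s^2 - 3*s + 3)
No further cancellation is possible in the step-2 result, so that is T(s). Its denominator becomes monic after dividing by the leading coefficient 9.

Final answer: s^2 - s/3 + 1/3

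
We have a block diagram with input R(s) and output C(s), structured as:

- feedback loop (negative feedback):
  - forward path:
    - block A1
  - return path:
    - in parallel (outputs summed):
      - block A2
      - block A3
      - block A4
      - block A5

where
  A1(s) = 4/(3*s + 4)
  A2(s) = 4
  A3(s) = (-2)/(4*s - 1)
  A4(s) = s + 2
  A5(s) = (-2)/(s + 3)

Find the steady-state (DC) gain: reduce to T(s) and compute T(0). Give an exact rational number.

Step 1. parallel reduction of A2, A3, A4, A5 gives (4*s^3 + 35*s^2 + 53*s - 22)/(4*s^2 + 11*s - 3)
Step 2. close the feedback loop around A1, (A2+A3+A4+A5) gives (16*s^2 + 44*s - 12)/(28*s^3 + 189*s^2 + 247*s - 100)
Evaluating the step-2 result (the overall T(s)) at s = 0 gives T(0) = -12/(-100) = 3/25.

Answer: 3/25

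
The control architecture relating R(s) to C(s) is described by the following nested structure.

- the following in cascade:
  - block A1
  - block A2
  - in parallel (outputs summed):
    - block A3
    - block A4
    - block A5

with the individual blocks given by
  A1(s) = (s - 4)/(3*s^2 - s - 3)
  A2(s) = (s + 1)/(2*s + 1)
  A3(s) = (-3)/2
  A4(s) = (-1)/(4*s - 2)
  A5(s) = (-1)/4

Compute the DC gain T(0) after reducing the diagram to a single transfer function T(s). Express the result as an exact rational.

Answer: -5/3

Working:
1. parallel reduction of A3, A4, A5: (5 - 14*s)/(8*s - 4)
2. series reduction of A1, A2, (A3+A4+A5): (-14*s^3 + 47*s^2 + 41*s - 20)/(48*s^4 - 16*s^3 - 60*s^2 + 4*s + 12)
Step 2 gives the overall T(s). Then T(0) = -20/12 = -5/3.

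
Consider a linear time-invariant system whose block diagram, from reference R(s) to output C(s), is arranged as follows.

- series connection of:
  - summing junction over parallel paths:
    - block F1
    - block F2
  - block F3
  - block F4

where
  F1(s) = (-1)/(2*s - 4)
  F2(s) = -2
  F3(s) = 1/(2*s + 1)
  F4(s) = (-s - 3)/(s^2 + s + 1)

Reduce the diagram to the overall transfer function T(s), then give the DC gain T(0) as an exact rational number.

(1) add F1, F2 (parallel), giving (7 - 4*s)/(2*s - 4)
(2) multiply (F1+F2), F3, F4 (series), giving (4*s^2 + 5*s - 21)/(4*s^4 - 2*s^3 - 6*s^2 - 10*s - 4)
The step-2 result is T(s). Setting s = 0: T(0) = -21/(-4) = 21/4.

Final answer: 21/4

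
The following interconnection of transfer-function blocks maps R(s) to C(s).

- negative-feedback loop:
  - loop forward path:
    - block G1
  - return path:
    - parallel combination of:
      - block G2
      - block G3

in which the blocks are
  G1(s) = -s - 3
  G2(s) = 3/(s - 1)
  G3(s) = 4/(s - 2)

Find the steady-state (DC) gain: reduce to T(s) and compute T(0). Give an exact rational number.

Answer: -3/16

Working:
Step 1. combine G2, G3 in parallel; result (7*s - 10)/(s^2 - 3*s + 2)
Step 2. collapse the loop (G1 forward, (G2+G3) return); result (s^3 - 7*s + 6)/(6*s^2 + 14*s - 32)
Evaluating the step-2 result (the overall T(s)) at s = 0 gives T(0) = 6/(-32) = -3/16.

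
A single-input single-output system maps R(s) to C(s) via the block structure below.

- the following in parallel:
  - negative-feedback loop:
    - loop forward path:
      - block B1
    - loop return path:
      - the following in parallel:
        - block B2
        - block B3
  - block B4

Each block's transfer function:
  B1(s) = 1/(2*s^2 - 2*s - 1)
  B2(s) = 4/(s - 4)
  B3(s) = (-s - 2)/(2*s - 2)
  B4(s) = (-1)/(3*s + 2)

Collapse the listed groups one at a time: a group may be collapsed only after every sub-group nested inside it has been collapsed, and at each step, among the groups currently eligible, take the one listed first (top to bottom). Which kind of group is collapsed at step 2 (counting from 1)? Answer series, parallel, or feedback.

Answer: feedback

Working:
Step 1: add B2, B3 (parallel)
Step 2: reduce the feedback loop with forward B1 and return (B2+B3)
Step 3: combine [B1/(1+B1*(B2+B3))], B4 in parallel
So the answer for step 2 is feedback.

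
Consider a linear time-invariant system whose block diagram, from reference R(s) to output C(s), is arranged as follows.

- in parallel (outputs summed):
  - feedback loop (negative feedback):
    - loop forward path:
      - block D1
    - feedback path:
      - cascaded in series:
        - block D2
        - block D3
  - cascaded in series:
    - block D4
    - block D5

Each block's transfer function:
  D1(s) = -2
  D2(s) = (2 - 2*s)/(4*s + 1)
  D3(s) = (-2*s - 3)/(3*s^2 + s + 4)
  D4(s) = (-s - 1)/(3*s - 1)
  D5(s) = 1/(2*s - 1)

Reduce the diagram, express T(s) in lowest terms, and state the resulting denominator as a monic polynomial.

First reduce the diagram to T(s).

Step 1. reduce the series chain D2, D3; result (4*s^2 + 2*s - 6)/(12*s^3 + 7*s^2 + 17*s + 4)
Step 2. collapse the loop (D1 forward, (D2*D3) return); result (-24*s^3 - 14*s^2 - 34*s - 8)/(12*s^3 - s^2 + 13*s + 16)
Step 3. multiply D4, D5 (series); result (-s - 1)/(6*s^2 - 5*s + 1)
Step 4. add [D1/(1+D1*(D2*D3))], (D4*D5) (parallel); result (-144*s^5 + 24*s^4 - 169*s^3 + 96*s^2 - 23*s - 24)/(72*s^5 - 66*s^4 + 95*s^3 + 30*s^2 - 67*s + 16)
No further cancellation is possible in the step-4 result, so that is T(s). Its denominator becomes monic after dividing by the leading coefficient 72.

Answer: s^5 - 11*s^4/12 + 95*s^3/72 + 5*s^2/12 - 67*s/72 + 2/9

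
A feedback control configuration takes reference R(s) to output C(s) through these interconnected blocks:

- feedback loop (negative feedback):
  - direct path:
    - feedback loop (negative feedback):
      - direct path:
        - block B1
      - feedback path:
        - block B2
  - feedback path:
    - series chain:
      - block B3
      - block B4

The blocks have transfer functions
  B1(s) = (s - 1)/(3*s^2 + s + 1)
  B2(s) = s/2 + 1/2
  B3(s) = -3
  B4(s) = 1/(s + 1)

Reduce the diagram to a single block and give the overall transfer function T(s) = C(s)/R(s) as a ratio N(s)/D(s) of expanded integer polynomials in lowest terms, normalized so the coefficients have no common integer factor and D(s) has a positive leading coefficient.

(1) feedback reduction of B1, B2 = (2*s - 2)/(7*s^2 + 2*s + 1)
(2) combine B3, B4 in series = (-3)/(s + 1)
(3) reduce the feedback loop with forward [B1/(1+B1*B2)] and return (B3*B4), which is the overall transfer function T(s) = C(s)/R(s) in lowest terms

Final answer: (2*s^2 - 2)/(7*s^3 + 9*s^2 - 3*s + 7)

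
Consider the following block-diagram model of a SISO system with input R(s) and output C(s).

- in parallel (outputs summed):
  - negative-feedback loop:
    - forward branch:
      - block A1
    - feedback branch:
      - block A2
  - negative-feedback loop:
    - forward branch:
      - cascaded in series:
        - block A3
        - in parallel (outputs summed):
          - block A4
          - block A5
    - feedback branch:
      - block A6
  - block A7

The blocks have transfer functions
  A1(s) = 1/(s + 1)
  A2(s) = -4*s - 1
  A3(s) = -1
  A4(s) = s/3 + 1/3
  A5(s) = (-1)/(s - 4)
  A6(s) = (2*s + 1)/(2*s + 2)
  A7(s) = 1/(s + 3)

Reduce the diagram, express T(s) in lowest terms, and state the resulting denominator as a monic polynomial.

Step 1. close the feedback loop around A1, A2 gives (-1)/(3*s)
Step 2. add A4, A5 (parallel) gives (s^2 - 3*s - 7)/(3*s - 12)
Step 3. reduce the series chain A3, (A4+A5) gives (-s^2 + 3*s + 7)/(3*s - 12)
Step 4. collapse the loop ((A3*(A4+A5)) forward, A6 return) gives (2*s^3 - 4*s^2 - 20*s - 14)/(2*s^3 - 11*s^2 + s + 17)
Step 5. combine [A1/(1+A1*A2)], [(A3*(A4+A5))/(1+(A3*(A4+A5))*A6)], A7 in parallel gives (6*s^5 + 10*s^4 - 124*s^3 - 187*s^2 - 95*s - 51)/(6*s^5 - 15*s^4 - 96*s^3 + 60*s^2 + 153*s)
That last expression is T(s), already simplified. Scaling its denominator by 1/6 (the reciprocal of the leading coefficient) yields the monic denominator.

Therefore the answer is s^5 - 5*s^4/2 - 16*s^3 + 10*s^2 + 51*s/2.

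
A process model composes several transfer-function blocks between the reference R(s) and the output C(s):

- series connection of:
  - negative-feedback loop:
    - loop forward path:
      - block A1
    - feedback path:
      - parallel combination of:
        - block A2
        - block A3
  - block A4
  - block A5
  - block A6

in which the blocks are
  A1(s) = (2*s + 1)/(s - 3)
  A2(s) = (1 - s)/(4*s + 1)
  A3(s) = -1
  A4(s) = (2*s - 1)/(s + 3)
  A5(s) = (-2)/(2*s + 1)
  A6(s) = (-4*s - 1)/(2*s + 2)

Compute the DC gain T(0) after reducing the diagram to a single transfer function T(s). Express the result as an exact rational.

Step 1: reduce the parallel group A2, A3 gives (-5*s)/(4*s + 1)
Step 2: reduce the feedback loop with forward A1 and return (A2+A3) gives (-8*s^2 - 6*s - 1)/(6*s^2 + 16*s + 3)
Step 3: series reduction of [A1/(1+A1*(A2+A3))], A4, A5, A6 gives (-32*s^3 + 6*s + 1)/(6*s^4 + 40*s^3 + 85*s^2 + 60*s + 9)
That last expression is T(s); at s = 0 only the constant terms survive, so T(0) = 1/9.

Final answer: 1/9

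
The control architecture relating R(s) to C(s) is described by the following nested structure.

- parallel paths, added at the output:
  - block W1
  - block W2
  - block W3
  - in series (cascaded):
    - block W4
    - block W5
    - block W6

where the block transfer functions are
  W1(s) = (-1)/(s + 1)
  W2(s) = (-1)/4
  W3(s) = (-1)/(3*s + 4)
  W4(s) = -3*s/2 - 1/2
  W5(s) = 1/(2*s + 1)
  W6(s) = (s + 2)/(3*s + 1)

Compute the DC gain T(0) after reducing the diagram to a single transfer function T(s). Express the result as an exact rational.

Answer: -5/2

Working:
1. series reduction of W4, W5, W6 gives (-s - 2)/(4*s + 2)
2. parallel reduction of W1, W2, W3, (W4*W5*W6) gives (-12*s^3 - 75*s^2 - 107*s - 40)/(24*s^3 + 68*s^2 + 60*s + 16)
DC gain: substitute s = 0 into T(s) from step 2: T(0) = -40/16 = -5/2.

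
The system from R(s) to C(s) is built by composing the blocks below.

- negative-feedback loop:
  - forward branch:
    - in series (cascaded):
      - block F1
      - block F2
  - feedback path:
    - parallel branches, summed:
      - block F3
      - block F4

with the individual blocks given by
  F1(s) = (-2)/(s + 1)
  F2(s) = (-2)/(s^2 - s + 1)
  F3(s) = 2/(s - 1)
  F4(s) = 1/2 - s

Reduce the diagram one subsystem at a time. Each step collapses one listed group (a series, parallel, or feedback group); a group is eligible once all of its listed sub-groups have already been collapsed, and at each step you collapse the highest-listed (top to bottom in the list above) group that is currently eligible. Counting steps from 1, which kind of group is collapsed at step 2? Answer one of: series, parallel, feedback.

Reducing step by step:

1. series reduction of F1, F2
2. sum the parallel branches F3, F4
3. collapse the loop ((F1*F2) forward, (F3+F4) return)
Step 2: parallel.

Answer: parallel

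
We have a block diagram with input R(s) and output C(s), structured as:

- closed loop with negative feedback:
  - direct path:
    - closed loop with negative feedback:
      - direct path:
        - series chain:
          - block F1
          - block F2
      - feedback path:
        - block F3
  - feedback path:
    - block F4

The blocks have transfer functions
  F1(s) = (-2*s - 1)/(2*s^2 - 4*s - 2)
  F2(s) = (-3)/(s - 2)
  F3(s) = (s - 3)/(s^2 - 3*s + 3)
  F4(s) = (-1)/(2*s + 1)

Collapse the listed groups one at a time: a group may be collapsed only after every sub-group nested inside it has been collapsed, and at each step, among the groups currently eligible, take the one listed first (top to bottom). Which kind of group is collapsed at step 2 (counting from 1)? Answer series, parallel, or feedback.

Step 1 - multiply F1, F2 (series)
Step 2 - reduce the feedback loop with forward (F1*F2) and return F3
Step 3 - apply the feedback formula to [(F1*F2)/(1+(F1*F2)*F3)], F4
Step 2 collapses a feedback group.

Answer: feedback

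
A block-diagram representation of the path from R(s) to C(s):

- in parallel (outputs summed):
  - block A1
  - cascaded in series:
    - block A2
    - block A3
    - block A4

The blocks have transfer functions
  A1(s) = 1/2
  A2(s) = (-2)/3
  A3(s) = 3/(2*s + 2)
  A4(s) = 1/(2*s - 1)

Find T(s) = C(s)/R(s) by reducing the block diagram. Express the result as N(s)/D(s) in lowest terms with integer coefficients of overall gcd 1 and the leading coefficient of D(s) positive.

Answer: (2*s^2 + s - 3)/(4*s^2 + 2*s - 2)

Working:
1. combine A2, A3, A4 in series -> (-1)/(2*s^2 + s - 1)
2. combine A1, (A2*A3*A4) in parallel; the result is T(s) itself (integer coefficients, no common factor, positive leading denominator coefficient)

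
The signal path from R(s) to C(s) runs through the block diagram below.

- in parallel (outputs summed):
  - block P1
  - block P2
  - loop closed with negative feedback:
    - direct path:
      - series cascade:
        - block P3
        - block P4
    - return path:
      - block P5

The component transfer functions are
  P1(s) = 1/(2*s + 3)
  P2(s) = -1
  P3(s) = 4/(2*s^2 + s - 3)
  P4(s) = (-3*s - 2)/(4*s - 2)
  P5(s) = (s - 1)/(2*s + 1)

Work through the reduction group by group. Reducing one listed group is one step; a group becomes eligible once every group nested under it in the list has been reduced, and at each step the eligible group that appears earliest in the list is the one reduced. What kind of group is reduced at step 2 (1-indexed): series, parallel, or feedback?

1. combine P3, P4 in series
2. reduce the feedback loop with forward (P3*P4) and return P5
3. add P1, P2, [(P3*P4)/(1+(P3*P4)*P5)] (parallel)
So the answer for step 2 is feedback.

Answer: feedback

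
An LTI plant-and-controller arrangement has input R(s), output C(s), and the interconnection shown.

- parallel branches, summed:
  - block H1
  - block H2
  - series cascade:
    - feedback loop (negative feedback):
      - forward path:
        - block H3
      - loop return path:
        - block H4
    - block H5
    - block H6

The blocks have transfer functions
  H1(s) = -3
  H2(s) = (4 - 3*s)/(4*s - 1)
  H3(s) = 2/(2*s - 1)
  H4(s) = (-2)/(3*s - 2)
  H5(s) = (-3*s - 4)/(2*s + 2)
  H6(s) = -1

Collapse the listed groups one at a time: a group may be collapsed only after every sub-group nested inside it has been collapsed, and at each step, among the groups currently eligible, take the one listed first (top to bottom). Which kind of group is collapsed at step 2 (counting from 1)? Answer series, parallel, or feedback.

Reducing step by step:

(1) apply the feedback formula to H3, H4
(2) series reduction of [H3/(1+H3*H4)], H5, H6
(3) combine H1, H2, ([H3/(1+H3*H4)]*H5*H6) in parallel
Step 2 collapses a series group.

Answer: series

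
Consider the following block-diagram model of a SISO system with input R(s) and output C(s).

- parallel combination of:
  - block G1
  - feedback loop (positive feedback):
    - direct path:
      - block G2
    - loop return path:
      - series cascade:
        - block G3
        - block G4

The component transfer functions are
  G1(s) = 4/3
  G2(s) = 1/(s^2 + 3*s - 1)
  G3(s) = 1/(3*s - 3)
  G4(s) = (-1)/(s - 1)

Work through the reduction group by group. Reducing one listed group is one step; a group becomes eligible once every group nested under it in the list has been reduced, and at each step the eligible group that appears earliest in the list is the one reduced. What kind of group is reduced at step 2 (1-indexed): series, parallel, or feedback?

[1] series reduction of G3, G4
[2] apply the feedback formula to G2, (G3*G4)
[3] sum the parallel branches G1, [G2/(1-G2*(G3*G4))]
Step 2: feedback.

Final answer: feedback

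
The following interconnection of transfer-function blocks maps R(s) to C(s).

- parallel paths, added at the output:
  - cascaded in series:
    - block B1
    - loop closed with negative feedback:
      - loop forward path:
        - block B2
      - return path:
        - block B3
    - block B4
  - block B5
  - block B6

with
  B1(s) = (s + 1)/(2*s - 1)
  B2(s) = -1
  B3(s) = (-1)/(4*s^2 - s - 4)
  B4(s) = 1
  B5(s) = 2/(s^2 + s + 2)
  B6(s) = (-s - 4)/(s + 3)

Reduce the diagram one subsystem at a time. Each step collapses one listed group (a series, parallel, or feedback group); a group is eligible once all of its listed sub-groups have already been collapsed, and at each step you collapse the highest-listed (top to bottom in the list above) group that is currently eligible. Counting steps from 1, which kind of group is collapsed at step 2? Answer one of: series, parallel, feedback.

[1] feedback reduction of B2, B3
[2] combine B1, [B2/(1+B2*B3)], B4 in series
[3] add (B1*[B2/(1+B2*B3)]*B4), B5, B6 (parallel)
At step 2 the group reduced is series.

Final answer: series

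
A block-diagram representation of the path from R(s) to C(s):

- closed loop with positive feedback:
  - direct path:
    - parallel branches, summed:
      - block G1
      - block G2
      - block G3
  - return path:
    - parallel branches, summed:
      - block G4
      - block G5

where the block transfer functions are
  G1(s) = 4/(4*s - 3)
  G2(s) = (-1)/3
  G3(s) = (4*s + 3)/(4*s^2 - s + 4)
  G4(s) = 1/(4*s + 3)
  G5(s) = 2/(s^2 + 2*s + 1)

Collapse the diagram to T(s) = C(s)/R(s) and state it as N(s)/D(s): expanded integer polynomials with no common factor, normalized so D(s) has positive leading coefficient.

The answer is (-64*s^6 + 272*s^5 + 948*s^4 + 863*s^3 + 389*s^2 + 237*s + 99)/(192*s^6 + 352*s^5 + 228*s^4 - 830*s^3 - 477*s^2 - 302*s - 339).

Reasoning:
1. reduce the parallel group G1, G2, G3 gives (-16*s^3 + 112*s^2 - 31*s + 33)/(48*s^3 - 48*s^2 + 57*s - 36)
2. combine G4, G5 in parallel gives (s^2 + 10*s + 7)/(4*s^3 + 11*s^2 + 10*s + 3)
3. close the feedback loop around (G1+G2+G3), (G4+G5), which is the overall transfer function T(s) = C(s)/R(s) in lowest terms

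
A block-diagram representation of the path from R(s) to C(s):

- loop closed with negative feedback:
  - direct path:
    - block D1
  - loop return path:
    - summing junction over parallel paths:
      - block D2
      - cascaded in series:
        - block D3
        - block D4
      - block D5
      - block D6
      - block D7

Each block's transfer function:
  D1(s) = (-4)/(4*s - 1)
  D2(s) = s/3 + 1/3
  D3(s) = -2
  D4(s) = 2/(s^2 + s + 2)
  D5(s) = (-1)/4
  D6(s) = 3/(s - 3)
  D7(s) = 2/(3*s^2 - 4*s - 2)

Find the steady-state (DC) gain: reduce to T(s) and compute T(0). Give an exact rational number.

First reduce the diagram to T(s).

(1) cascade D3, D4: (-4)/(s^2 + s + 2)
(2) sum the parallel branches D2, (D3*D4), D5, D6, D7: (12*s^6 - 37*s^5 + 110*s^4 - 193*s^3 + 670*s^2 - 790*s - 564)/(36*s^5 - 120*s^4 + 36*s^3 - 120*s^2 + 312*s + 144)
(3) apply the feedback formula to D1, (D2+(D3*D4)+D5+D6+D7): (-9*s^5 + 30*s^4 - 9*s^3 + 30*s^2 - 78*s - 36)/(6*s^6 - 23*s^5 - 11*s^4 + 16*s^3 - 82*s^2 + 214*s + 132)
That last expression is T(s); at s = 0 only the constant terms survive, so T(0) = -36/132 = -3/11.

Answer: -3/11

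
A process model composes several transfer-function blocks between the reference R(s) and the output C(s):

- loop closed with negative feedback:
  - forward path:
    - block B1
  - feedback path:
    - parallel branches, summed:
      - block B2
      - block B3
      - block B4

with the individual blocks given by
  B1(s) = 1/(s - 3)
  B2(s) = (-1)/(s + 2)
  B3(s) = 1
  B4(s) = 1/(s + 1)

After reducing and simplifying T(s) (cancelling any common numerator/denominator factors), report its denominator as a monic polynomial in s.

Step 1 - reduce the parallel group B2, B3, B4 = (s^2 + 3*s + 3)/(s^2 + 3*s + 2)
Step 2 - reduce the feedback loop with forward B1 and return (B2+B3+B4) = (s^2 + 3*s + 2)/(s^3 + s^2 - 4*s - 3)
The result of step 2 is T(s) in lowest terms. Its denominator already has leading coefficient 1, so it is monic as it stands.

Therefore the answer is s^3 + s^2 - 4*s - 3.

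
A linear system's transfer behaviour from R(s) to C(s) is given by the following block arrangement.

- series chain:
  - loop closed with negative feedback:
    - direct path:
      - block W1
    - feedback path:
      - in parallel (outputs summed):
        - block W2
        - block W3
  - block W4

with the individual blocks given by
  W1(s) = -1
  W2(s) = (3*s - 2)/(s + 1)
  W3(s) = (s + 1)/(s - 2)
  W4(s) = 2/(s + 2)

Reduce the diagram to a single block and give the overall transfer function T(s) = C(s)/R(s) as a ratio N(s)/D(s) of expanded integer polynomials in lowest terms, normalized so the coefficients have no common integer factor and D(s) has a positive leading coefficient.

[1] sum the parallel branches W2, W3, giving (4*s^2 - 6*s + 5)/(s^2 - s - 2)
[2] reduce the feedback loop with forward W1 and return (W2+W3), giving (s^2 - s - 2)/(3*s^2 - 5*s + 7)
[3] series reduction of [W1/(1+W1*(W2+W3))], W4; the result is T(s) itself (integer coefficients, no common factor, positive leading denominator coefficient)

Final answer: (2*s^2 - 2*s - 4)/(3*s^3 + s^2 - 3*s + 14)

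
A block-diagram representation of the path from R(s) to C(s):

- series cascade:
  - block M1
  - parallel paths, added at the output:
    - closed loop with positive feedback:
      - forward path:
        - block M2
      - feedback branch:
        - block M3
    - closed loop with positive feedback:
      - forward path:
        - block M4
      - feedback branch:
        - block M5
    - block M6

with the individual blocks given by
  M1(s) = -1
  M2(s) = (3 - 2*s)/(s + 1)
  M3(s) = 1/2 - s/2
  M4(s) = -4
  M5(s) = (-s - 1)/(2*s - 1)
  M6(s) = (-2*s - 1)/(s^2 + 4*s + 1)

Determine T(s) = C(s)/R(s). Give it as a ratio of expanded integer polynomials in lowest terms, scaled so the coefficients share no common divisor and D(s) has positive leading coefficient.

Step 1: reduce the feedback loop with forward M2 and return M3 gives (4*s - 6)/(2*s^2 - 7*s + 1)
Step 2: reduce the feedback loop with forward M4 and return M5 gives (8*s - 4)/(2*s + 5)
Step 3: sum the parallel branches [M2/(1-M2*M3)], [M4/(1-M4*M5)], M6 gives (16*s^5 - 160*s^3 + 156*s^2 - 69*s - 39)/(4*s^5 + 12*s^4 - 45*s^3 - 131*s^2 - 13*s + 5)
Step 4: series reduction of M1, ([M2/(1-M2*M3)]+[M4/(1-M4*M5)]+M6); the result is T(s) itself (integer coefficients, no common factor, positive leading denominator coefficient)

Hence the answer: (-16*s^5 + 160*s^3 - 156*s^2 + 69*s + 39)/(4*s^5 + 12*s^4 - 45*s^3 - 131*s^2 - 13*s + 5)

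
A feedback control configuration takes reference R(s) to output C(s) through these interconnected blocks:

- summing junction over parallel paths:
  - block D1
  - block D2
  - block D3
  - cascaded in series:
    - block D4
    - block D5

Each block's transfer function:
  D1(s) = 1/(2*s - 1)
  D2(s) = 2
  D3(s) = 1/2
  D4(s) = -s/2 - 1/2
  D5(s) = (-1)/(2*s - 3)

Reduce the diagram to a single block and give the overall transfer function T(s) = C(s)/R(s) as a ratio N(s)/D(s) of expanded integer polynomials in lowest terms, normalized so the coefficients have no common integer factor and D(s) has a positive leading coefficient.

Step 1 - cascade D4, D5 gives (s + 1)/(4*s - 6)
Step 2 - combine D1, D2, D3, (D4*D5) in parallel, which is the overall transfer function T(s) = C(s)/R(s) in lowest terms

Answer: (22*s^2 - 35*s + 8)/(8*s^2 - 16*s + 6)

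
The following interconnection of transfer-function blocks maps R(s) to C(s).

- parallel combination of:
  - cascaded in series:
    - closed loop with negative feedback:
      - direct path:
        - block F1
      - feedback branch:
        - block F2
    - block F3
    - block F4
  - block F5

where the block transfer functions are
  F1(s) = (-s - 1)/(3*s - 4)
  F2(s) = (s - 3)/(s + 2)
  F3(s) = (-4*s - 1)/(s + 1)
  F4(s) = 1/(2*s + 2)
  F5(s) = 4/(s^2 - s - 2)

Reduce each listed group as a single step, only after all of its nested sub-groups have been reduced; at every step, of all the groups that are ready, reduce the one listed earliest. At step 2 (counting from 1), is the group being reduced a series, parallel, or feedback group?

Answer: series

Working:
1. close the feedback loop around F1, F2
2. multiply [F1/(1+F1*F2)], F3, F4 (series)
3. sum the parallel branches ([F1/(1+F1*F2)]*F3*F4), F5
Step 2 collapses a series group.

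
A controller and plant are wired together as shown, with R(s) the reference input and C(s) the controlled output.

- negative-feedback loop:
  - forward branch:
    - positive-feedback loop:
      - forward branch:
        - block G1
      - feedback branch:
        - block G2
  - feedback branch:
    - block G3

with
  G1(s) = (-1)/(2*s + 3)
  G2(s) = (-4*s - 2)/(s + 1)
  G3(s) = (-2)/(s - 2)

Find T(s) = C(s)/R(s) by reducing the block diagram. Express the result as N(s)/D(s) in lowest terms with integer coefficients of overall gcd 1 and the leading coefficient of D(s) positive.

Reducing step by step:

Step 1. collapse the loop (G1 forward, G2 return), giving (-s - 1)/(2*s^2 + s + 1)
Step 2. close the feedback loop around [G1/(1-G1*G2)], G3 - this is the overall T(s), already in the required normalized form

Answer: (-s^2 + s + 2)/(2*s^3 - 3*s^2 + s)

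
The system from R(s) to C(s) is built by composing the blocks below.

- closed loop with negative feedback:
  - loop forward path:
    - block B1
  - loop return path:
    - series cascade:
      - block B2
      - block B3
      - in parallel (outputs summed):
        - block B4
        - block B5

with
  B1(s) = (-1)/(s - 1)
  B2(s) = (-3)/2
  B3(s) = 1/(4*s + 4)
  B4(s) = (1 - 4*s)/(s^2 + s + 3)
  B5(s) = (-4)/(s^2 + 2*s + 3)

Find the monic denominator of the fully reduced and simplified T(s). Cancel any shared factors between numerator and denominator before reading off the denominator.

Reducing step by step:

1. sum the parallel branches B4, B5 gives (-4*s^3 - 11*s^2 - 14*s - 9)/(s^4 + 3*s^3 + 8*s^2 + 9*s + 9)
2. multiply B2, B3, (B4+B5) (series) gives (12*s^3 + 33*s^2 + 42*s + 27)/(8*s^5 + 32*s^4 + 88*s^3 + 136*s^2 + 144*s + 72)
3. reduce the feedback loop with forward B1 and return (B2*B3*(B4+B5)) gives (-8*s^5 - 32*s^4 - 88*s^3 - 136*s^2 - 144*s - 72)/(8*s^6 + 24*s^5 + 56*s^4 + 36*s^3 - 25*s^2 - 114*s - 99)
The result of step 3 is T(s) in lowest terms. Its denominator has leading coefficient 8; dividing the denominator through by 8 makes it monic.

Answer: s^6 + 3*s^5 + 7*s^4 + 9*s^3/2 - 25*s^2/8 - 57*s/4 - 99/8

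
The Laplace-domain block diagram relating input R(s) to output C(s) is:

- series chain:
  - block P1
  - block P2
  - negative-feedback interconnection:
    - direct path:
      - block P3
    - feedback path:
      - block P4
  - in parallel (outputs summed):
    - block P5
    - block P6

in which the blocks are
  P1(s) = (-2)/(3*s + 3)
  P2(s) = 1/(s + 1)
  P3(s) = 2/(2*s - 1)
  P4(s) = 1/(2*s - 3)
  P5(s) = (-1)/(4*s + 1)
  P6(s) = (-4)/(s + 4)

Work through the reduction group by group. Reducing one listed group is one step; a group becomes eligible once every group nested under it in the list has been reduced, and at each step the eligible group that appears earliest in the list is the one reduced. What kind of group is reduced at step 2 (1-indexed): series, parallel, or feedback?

[1] apply the feedback formula to P3, P4
[2] parallel reduction of P5, P6
[3] cascade P1, P2, [P3/(1+P3*P4)], (P5+P6)
Step 2 collapses a parallel group.

Final answer: parallel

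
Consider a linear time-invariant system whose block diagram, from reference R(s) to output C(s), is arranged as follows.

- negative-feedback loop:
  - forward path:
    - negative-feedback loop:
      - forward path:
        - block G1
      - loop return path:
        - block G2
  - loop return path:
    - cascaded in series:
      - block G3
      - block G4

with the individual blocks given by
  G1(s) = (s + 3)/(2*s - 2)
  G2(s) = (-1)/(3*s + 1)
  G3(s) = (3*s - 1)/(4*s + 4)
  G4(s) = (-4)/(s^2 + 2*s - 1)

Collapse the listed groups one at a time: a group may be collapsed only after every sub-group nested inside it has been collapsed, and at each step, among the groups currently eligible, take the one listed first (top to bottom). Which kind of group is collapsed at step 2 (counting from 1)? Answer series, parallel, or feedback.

1. apply the feedback formula to G1, G2
2. series reduction of G3, G4
3. reduce the feedback loop with forward [G1/(1+G1*G2)] and return (G3*G4)
So the answer for step 2 is series.

Therefore the answer is series.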